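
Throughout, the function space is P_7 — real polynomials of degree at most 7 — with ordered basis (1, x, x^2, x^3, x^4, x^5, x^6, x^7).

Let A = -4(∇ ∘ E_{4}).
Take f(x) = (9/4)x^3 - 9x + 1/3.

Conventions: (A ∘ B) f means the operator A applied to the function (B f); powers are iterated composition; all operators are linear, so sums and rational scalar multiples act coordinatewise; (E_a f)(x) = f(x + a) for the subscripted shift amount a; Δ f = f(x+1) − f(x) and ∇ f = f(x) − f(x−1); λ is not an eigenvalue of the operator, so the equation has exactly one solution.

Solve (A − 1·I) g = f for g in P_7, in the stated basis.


write g with unknown coordinates in the stated basis and equate coefficients in (A − 1·I) g = f
solving from the highest basis element down gives g = -(9/4)x^3 + 27x^2 - 18x - 1054/3
check: A g = 27x^2 - 27x - 351
so A g − 1·g = (9/4)x^3 - 9x + 1/3 = f ✓

g(x) = -(9/4)x^3 + 27x^2 - 18x - 1054/3


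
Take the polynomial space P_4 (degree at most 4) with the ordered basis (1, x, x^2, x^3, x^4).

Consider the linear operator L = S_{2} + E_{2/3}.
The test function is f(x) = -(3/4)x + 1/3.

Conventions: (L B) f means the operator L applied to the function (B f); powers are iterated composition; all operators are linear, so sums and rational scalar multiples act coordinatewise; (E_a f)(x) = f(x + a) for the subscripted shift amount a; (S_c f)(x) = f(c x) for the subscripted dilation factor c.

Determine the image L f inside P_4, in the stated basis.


S_{2} f = -(3/2)x + 1/3
E_{2/3} f = -(3/4)x - 1/6
(S_{2} + E_{2/3}) f = -(9/4)x + 1/6

the image equals g(x) = -(9/4)x + 1/6


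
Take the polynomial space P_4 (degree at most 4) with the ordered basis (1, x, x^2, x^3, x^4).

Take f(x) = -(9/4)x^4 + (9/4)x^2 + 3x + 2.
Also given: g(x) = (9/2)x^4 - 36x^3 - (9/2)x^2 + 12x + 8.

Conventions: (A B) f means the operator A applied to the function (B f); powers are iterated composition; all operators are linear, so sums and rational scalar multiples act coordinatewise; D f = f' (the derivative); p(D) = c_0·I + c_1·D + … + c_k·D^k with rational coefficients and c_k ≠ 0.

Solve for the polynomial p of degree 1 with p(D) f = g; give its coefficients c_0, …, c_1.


p(D) = -2·I + 4·D, i.e. c_0 = -2, c_1 = 4

D^0 f = -(9/4)x^4 + (9/4)x^2 + 3x + 2
D^1 f = -9x^3 + (9/2)x + 3
matching coefficients of g against c_0 f + c_1 Df + … from the top degree down determines the c_i
solution: c_0 = -2, c_1 = 4


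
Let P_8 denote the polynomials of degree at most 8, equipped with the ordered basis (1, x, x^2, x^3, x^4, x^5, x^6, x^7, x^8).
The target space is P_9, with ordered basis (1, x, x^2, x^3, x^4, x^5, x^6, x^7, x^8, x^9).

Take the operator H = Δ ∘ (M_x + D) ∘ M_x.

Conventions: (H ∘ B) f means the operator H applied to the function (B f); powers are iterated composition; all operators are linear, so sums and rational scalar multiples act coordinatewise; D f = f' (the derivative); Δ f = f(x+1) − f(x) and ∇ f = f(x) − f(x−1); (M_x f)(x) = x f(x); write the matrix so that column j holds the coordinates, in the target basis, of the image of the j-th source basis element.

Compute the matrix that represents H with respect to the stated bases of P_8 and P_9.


the matrix is [[1, 3, 4, 5, 6, 7, 8, 9, 10]; [2, 3, 10, 17, 26, 37, 50, 65, 82]; [0, 3, 6, 22, 45, 81, 133, 204, 297]; [0, 0, 4, 10, 40, 95, 196, 364, 624]; [0, 0, 0, 5, 15, 65, 175, 406, 840]; [0, 0, 0, 0, 6, 21, 98, 294, 756]; [0, 0, 0, 0, 0, 7, 28, 140, 462]; [0, 0, 0, 0, 0, 0, 8, 36, 192]; [0, 0, 0, 0, 0, 0, 0, 9, 45]; [0, 0, 0, 0, 0, 0, 0, 0, 10]] (rows listed top to bottom)

image of 1: 2x + 1
image of x: 3x^2 + 3x + 3
image of x^2: 4x^3 + 6x^2 + 10x + 4
image of x^3: 5x^4 + 10x^3 + 22x^2 + 17x + 5
image of x^4: 6x^5 + 15x^4 + 40x^3 + 45x^2 + 26x + 6
image of x^5: 7x^6 + 21x^5 + 65x^4 + 95x^3 + 81x^2 + 37x + 7
image of x^6: 8x^7 + 28x^6 + 98x^5 + 175x^4 + 196x^3 + 133x^2 + 50x + 8
image of x^7: 9x^8 + 36x^7 + 140x^6 + 294x^5 + 406x^4 + 364x^3 + 204x^2 + 65x + 9
image of x^8: 10x^9 + 45x^8 + 192x^7 + 462x^6 + 756x^5 + 840x^4 + 624x^3 + 297x^2 + 82x + 10
each image's coordinates form column j of the matrix


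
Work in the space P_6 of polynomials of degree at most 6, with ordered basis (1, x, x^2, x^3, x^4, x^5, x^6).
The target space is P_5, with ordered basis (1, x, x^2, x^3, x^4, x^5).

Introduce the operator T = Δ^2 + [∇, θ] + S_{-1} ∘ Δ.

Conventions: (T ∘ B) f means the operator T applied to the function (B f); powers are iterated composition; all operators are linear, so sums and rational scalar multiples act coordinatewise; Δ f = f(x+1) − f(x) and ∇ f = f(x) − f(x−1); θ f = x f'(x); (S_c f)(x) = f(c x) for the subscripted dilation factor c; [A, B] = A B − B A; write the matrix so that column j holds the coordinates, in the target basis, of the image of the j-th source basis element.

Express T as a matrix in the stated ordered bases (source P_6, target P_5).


the matrix is [[0, 2, 1, 10, 11, 36, 57]; [0, 0, 0, -3, 32, 45, 204]; [0, 0, 0, 6, 6, 100, 165]; [0, 0, 0, 0, 0, -10, 160]; [0, 0, 0, 0, 0, 10, 15]; [0, 0, 0, 0, 0, 0, 0]] (rows listed top to bottom)

image of 1: 0
image of x: 2
image of x^2: 1
image of x^3: 6x^2 - 3x + 10
image of x^4: 6x^2 + 32x + 11
image of x^5: 10x^4 - 10x^3 + 100x^2 + 45x + 36
image of x^6: 15x^4 + 160x^3 + 165x^2 + 204x + 57
each image's coordinates form column j of the matrix


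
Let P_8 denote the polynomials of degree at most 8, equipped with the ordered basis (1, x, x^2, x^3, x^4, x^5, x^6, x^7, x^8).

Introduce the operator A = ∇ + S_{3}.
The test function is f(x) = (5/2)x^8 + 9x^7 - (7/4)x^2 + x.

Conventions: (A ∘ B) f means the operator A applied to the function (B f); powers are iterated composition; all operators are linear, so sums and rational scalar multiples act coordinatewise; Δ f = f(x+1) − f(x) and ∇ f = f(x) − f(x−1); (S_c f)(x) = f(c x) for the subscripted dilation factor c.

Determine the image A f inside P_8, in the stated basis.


∇ f = 20x^7 - 7x^6 - 49x^5 + 140x^4 - 175x^3 + 119x^2 - (93/2)x + 37/4
S_{3} f = (32805/2)x^8 + 19683x^7 - (63/4)x^2 + 3x
(∇ + S_{3}) f = (32805/2)x^8 + 19703x^7 - 7x^6 - 49x^5 + 140x^4 - 175x^3 + (413/4)x^2 - (87/2)x + 37/4

the image equals g(x) = (32805/2)x^8 + 19703x^7 - 7x^6 - 49x^5 + 140x^4 - 175x^3 + (413/4)x^2 - (87/2)x + 37/4


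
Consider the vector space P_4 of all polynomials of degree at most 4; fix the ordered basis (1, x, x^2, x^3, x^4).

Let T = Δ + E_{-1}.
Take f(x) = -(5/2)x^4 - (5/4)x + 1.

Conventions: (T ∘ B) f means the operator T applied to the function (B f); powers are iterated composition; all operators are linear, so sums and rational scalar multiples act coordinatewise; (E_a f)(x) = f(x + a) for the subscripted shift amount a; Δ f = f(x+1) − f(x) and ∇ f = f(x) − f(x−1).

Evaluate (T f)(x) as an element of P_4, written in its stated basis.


Δ f = -10x^3 - 15x^2 - 10x - 15/4
E_{-1} f = -(5/2)x^4 + 10x^3 - 15x^2 + (35/4)x - 1/4
(Δ + E_{-1}) f = -(5/2)x^4 - 30x^2 - (5/4)x - 4

g(x) = -(5/2)x^4 - 30x^2 - (5/4)x - 4


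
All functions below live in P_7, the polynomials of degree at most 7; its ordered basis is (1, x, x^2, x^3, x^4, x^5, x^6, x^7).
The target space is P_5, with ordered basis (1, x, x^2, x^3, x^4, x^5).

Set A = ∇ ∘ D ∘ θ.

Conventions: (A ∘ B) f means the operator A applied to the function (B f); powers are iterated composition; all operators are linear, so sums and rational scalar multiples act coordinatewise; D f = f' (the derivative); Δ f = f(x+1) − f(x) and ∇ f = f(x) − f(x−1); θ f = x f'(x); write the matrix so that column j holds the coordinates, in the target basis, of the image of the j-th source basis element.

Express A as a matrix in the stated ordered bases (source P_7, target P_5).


the matrix is [[0, 0, 4, -9, 16, -25, 36, -49]; [0, 0, 0, 18, -48, 100, -180, 294]; [0, 0, 0, 0, 48, -150, 360, -735]; [0, 0, 0, 0, 0, 100, -360, 980]; [0, 0, 0, 0, 0, 0, 180, -735]; [0, 0, 0, 0, 0, 0, 0, 294]] (rows listed top to bottom)

image of 1: 0
image of x: 0
image of x^2: 4
image of x^3: 18x - 9
image of x^4: 48x^2 - 48x + 16
image of x^5: 100x^3 - 150x^2 + 100x - 25
image of x^6: 180x^4 - 360x^3 + 360x^2 - 180x + 36
image of x^7: 294x^5 - 735x^4 + 980x^3 - 735x^2 + 294x - 49
each image's coordinates form column j of the matrix


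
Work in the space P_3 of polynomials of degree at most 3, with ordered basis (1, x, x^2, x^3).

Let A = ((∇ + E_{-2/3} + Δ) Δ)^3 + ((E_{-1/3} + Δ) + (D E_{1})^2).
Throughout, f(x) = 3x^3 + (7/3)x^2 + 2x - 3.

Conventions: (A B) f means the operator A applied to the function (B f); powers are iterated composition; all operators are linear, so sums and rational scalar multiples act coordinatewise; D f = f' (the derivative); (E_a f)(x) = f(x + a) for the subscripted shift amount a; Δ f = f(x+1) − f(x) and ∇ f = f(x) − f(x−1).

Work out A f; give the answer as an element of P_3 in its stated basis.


g(x) = 3x^3 + (25/3)x^2 + (298/9)x + 1687/27

Δ f = 9x^2 + (41/3)x + 22/3
∇ Δ f = 18x + 14/3
E_{-2/3} Δ f = 9x^2 + (5/3)x + 20/9
Δ Δ f = 18x + 68/3
(∇ + E_{-2/3} + Δ) Δ f = 9x^2 + (113/3)x + 266/9
Δ ((∇ + E_{-2/3} + Δ) Δ) f = 18x + 140/3
∇ Δ ((∇ + E_{-2/3} + Δ) Δ) f = 18
E_{-2/3} Δ ((∇ + E_{-2/3} + Δ) Δ) f = 18x + 104/3
Δ Δ ((∇ + E_{-2/3} + Δ) Δ) f = 18
(∇ + E_{-2/3} + Δ) Δ ((∇ + E_{-2/3} + Δ) Δ) f = 18x + 212/3
Δ ((∇ + E_{-2/3} + Δ) Δ) ((∇ + E_{-2/3} + Δ) Δ) f = 18
∇ Δ ((∇ + E_{-2/3} + Δ) Δ) ((∇ + E_{-2/3} + Δ) Δ) f = 0
E_{-2/3} Δ ((∇ + E_{-2/3} + Δ) Δ) ((∇ + E_{-2/3} + Δ) Δ) f = 18
Δ Δ ((∇ + E_{-2/3} + Δ) Δ) ((∇ + E_{-2/3} + Δ) Δ) f = 0
(∇ + E_{-2/3} + Δ) Δ ((∇ + E_{-2/3} + Δ) Δ) ((∇ + E_{-2/3} + Δ) Δ) f = 18
E_{-1/3} f = 3x^3 - (2/3)x^2 + (13/9)x - 95/27
Δ f = 9x^2 + (41/3)x + 22/3
(E_{-1/3} + Δ) f = 3x^3 + (25/3)x^2 + (136/9)x + 103/27
E_{1} f = 3x^3 + (34/3)x^2 + (47/3)x + 13/3
D E_{1} f = 9x^2 + (68/3)x + 47/3
E_{1} (D E_{1}) f = 9x^2 + (122/3)x + 142/3
D E_{1} (D E_{1}) f = 18x + 122/3
((E_{-1/3} + Δ) + (D E_{1})^2) f = 3x^3 + (25/3)x^2 + (298/9)x + 1201/27
(((∇ + E_{-2/3} + Δ) Δ)^3 + ((E_{-1/3} + Δ) + (D E_{1})^2)) f = 3x^3 + (25/3)x^2 + (298/9)x + 1687/27


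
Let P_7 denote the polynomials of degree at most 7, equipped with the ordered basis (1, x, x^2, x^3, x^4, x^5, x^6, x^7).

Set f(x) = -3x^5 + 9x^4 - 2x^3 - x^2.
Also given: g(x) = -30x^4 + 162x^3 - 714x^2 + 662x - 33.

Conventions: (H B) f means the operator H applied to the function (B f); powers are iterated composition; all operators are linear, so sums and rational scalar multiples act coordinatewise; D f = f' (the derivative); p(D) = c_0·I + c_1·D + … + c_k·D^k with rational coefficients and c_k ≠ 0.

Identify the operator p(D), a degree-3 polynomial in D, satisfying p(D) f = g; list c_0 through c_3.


c_0 = 0, c_1 = 2, c_2 = -3/2, c_3 = 3

D^0 f = -3x^5 + 9x^4 - 2x^3 - x^2
D^1 f = -15x^4 + 36x^3 - 6x^2 - 2x
D^2 f = -60x^3 + 108x^2 - 12x - 2
D^3 f = -180x^2 + 216x - 12
matching coefficients of g against c_0 f + c_1 Df + … from the top degree down determines the c_i
solution: c_0 = 0, c_1 = 2, c_2 = -3/2, c_3 = 3


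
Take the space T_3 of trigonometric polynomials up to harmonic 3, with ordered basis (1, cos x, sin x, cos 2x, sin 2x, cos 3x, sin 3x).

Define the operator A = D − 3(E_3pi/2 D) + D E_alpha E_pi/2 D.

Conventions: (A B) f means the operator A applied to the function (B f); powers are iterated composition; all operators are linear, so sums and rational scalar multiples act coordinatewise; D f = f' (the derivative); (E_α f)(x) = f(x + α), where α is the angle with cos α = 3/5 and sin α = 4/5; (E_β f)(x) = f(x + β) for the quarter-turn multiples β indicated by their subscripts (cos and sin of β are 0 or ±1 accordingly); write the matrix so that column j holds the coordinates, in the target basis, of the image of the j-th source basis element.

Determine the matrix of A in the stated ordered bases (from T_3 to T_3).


the matrix is [[0, 0, 0, 0, 0, 0, 0]; [0, -11/5, 2/5, 0, 0, 0, 0]; [0, -2/5, -11/5, 0, 0, 0, 0]; [0, 0, 0, -28/25, 296/25, 0, 0]; [0, 0, 0, -296/25, -28/25, 0, 0]; [0, 0, 0, 0, 0, 729/125, -678/125]; [0, 0, 0, 0, 0, 678/125, 729/125]] (rows listed top to bottom)

image of 1: 0
image of cos x: -(11/5)cos x - (2/5)sin x
image of sin x: (2/5)cos x - (11/5)sin x
image of cos 2x: -(28/25)cos 2x - (296/25)sin 2x
image of sin 2x: (296/25)cos 2x - (28/25)sin 2x
image of cos 3x: (729/125)cos 3x + (678/125)sin 3x
image of sin 3x: -(678/125)cos 3x + (729/125)sin 3x
each image's coordinates form column j of the matrix


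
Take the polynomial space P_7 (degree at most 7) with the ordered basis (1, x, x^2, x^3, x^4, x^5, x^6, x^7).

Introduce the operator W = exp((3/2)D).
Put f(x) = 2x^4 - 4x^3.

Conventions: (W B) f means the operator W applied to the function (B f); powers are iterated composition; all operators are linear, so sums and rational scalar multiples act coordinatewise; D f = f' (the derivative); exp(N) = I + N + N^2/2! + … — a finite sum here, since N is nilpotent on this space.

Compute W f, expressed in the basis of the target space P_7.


order-1 term: 12x^3 - 18x^2
order-2 term: 27x^2 - 27x
order-3 term: 27x - 27/2
order-4 term: 81/8
the series for exp((3/2)D) f terminates at order 4
exp((3/2)D) f = 2x^4 + 8x^3 + 9x^2 - 27/8

the result is g(x) = 2x^4 + 8x^3 + 9x^2 - 27/8


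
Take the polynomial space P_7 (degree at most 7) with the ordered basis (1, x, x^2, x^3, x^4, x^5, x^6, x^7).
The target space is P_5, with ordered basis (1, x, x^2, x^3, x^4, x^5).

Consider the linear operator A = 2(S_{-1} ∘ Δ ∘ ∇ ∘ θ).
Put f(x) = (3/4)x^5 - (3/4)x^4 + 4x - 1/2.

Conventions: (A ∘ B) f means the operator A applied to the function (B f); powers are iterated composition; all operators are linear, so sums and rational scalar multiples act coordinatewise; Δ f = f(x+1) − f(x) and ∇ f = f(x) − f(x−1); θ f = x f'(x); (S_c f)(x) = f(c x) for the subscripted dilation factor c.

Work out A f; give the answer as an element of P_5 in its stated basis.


the result is g(x) = -150x^3 - 72x^2 - 75x - 12

θ f = (15/4)x^5 - 3x^4 + 4x
∇ θ f = (75/4)x^4 - (99/2)x^3 + (111/2)x^2 - (123/4)x + 43/4
Δ ∇ θ f = 75x^3 - 36x^2 + (75/2)x - 6
S_{-1} Δ ∇ θ f = -75x^3 - 36x^2 - (75/2)x - 6
(2(S_{-1} ∘ Δ ∘ ∇ ∘ θ)) f = -150x^3 - 72x^2 - 75x - 12


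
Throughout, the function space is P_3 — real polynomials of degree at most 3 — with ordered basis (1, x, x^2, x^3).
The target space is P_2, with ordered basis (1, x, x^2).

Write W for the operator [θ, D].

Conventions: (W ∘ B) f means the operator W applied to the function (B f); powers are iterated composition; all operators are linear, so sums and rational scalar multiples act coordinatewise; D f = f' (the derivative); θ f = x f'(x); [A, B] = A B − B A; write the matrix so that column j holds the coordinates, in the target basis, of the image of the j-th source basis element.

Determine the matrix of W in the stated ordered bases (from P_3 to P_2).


the matrix is [[0, -1, 0, 0]; [0, 0, -2, 0]; [0, 0, 0, -3]] (rows listed top to bottom)

image of 1: 0
image of x: -1
image of x^2: -2x
image of x^3: -3x^2
each image's coordinates form column j of the matrix


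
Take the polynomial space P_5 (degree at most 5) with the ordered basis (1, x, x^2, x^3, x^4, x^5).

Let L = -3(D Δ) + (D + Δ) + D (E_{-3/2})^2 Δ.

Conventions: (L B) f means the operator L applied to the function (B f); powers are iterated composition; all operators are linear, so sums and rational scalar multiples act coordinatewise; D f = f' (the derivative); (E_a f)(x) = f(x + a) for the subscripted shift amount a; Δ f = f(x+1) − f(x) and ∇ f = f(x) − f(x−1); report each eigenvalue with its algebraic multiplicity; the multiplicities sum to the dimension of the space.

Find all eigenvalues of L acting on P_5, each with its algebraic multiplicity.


image of 1: 0
image of x: 2
image of x^2: 4x - 3
image of x^3: 6x^2 - 9x - 23
image of x^4: 8x^3 - 18x^2 - 92x + 65
image of x^5: 10x^4 - 30x^3 - 230x^2 + 325x - 339
the matrix is upper triangular; its diagonal is (0, 0, 0, 0, 0, 0)
for a triangular matrix the eigenvalues are the diagonal entries, with algebraic multiplicity their repetition count

λ = 0 (multiplicity 6)


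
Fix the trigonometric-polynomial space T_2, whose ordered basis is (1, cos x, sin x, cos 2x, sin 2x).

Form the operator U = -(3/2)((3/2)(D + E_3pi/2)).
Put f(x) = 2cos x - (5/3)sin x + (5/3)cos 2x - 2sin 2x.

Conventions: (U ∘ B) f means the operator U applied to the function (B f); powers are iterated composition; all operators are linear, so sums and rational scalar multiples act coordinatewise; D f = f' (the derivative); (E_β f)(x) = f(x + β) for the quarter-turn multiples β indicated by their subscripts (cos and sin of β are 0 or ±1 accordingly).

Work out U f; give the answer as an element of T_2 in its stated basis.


D f = -(5/3)cos x - 2sin x - 4cos 2x - (10/3)sin 2x
E_3pi/2 f = (5/3)cos x + 2sin x - (5/3)cos 2x + 2sin 2x
(D + E_3pi/2) f = -(17/3)cos 2x - (4/3)sin 2x
((3/2)(D + E_3pi/2)) f = -(17/2)cos 2x - 2sin 2x
(-(3/2)((3/2)(D + E_3pi/2))) f = (51/4)cos 2x + 3sin 2x

g(x) = (51/4)cos 2x + 3sin 2x


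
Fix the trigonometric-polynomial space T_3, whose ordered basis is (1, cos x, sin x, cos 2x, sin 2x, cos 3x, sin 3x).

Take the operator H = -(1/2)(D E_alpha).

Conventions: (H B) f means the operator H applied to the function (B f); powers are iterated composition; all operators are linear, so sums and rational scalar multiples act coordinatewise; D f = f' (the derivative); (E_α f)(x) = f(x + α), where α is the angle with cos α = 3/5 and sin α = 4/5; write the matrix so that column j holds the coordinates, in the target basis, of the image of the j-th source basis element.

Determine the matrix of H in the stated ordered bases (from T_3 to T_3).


the matrix is [[0, 0, 0, 0, 0, 0, 0]; [0, 2/5, -3/10, 0, 0, 0, 0]; [0, 3/10, 2/5, 0, 0, 0, 0]; [0, 0, 0, 24/25, 7/25, 0, 0]; [0, 0, 0, -7/25, 24/25, 0, 0]; [0, 0, 0, 0, 0, 66/125, 351/250]; [0, 0, 0, 0, 0, -351/250, 66/125]] (rows listed top to bottom)

image of 1: 0
image of cos x: (2/5)cos x + (3/10)sin x
image of sin x: -(3/10)cos x + (2/5)sin x
image of cos 2x: (24/25)cos 2x - (7/25)sin 2x
image of sin 2x: (7/25)cos 2x + (24/25)sin 2x
image of cos 3x: (66/125)cos 3x - (351/250)sin 3x
image of sin 3x: (351/250)cos 3x + (66/125)sin 3x
each image's coordinates form column j of the matrix


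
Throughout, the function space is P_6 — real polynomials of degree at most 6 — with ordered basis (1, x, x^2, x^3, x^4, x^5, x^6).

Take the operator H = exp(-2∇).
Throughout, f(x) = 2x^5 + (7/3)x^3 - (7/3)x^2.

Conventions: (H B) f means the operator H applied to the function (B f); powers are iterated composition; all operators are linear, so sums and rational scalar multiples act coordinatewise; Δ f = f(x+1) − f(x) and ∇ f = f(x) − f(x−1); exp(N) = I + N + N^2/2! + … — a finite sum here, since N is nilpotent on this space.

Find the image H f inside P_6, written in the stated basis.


order-1 term: -20x^4 + 40x^3 - 54x^2 + (130/3)x - 40/3
order-2 term: 80x^3 - 240x^2 + 308x - 472/3
order-3 term: -160x^2 + 480x - 1256/3
order-4 term: 160x - 320
order-5 term: -64
the series for exp(-2∇) f terminates at order 5
exp(-2∇) f = 2x^5 - 20x^4 + (367/3)x^3 - (1369/3)x^2 + (2974/3)x - 2920/3

g(x) = 2x^5 - 20x^4 + (367/3)x^3 - (1369/3)x^2 + (2974/3)x - 2920/3


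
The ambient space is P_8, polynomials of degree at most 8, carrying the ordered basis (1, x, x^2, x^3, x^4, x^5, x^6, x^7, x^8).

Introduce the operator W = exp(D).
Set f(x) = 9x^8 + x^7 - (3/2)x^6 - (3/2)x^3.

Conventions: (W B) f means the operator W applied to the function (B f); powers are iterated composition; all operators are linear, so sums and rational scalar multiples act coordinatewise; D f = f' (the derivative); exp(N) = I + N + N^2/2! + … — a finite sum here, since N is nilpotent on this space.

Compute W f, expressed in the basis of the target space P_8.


the result is g(x) = 9x^8 + 73x^7 + (515/2)x^6 + 516x^5 + (1285/2)x^4 + (1015/2)x^3 + 246x^2 + (131/2)x + 7

order-1 term: 72x^7 + 7x^6 - 9x^5 - (9/2)x^2
order-2 term: 252x^6 + 21x^5 - (45/2)x^4 - (9/2)x
order-3 term: 504x^5 + 35x^4 - 30x^3 - 3/2
order-4 term: 630x^4 + 35x^3 - (45/2)x^2
order-5 term: 504x^3 + 21x^2 - 9x
order-6 term: 252x^2 + 7x - 3/2
order-7 term: 72x + 1
order-8 term: 9
the series for exp(D) f terminates at order 8
exp(D) f = 9x^8 + 73x^7 + (515/2)x^6 + 516x^5 + (1285/2)x^4 + (1015/2)x^3 + 246x^2 + (131/2)x + 7


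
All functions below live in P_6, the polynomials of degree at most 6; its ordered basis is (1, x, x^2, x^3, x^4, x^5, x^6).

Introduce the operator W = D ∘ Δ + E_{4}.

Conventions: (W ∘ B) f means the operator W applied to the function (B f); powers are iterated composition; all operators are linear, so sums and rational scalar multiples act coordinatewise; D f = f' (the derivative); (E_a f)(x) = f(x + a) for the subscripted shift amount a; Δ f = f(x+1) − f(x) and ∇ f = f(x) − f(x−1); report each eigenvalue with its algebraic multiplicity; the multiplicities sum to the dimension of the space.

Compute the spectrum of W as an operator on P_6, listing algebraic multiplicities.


λ = 1 (multiplicity 7)

image of 1: 1
image of x: x + 4
image of x^2: x^2 + 8x + 18
image of x^3: x^3 + 12x^2 + 54x + 67
image of x^4: x^4 + 16x^3 + 108x^2 + 268x + 260
image of x^5: x^5 + 20x^4 + 180x^3 + 670x^2 + 1300x + 1029
image of x^6: x^6 + 24x^5 + 270x^4 + 1340x^3 + 3900x^2 + 6174x + 4102
the matrix is upper triangular; its diagonal is (1, 1, 1, 1, 1, 1, 1)
for a triangular matrix the eigenvalues are the diagonal entries, with algebraic multiplicity their repetition count


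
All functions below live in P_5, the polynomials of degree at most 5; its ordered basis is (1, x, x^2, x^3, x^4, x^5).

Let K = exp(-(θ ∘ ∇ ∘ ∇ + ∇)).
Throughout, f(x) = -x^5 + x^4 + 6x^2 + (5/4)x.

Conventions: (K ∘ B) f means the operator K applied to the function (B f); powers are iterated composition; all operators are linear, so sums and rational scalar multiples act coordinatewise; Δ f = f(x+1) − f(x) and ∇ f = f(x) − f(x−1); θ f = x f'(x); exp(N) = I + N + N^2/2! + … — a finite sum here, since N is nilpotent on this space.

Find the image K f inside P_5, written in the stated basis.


g(x) = -x^5 + 6x^4 + 36x^3 - 226x^2 + (1057/4)x - 813/4

order-1 term: 5x^4 + 46x^3 - 128x^2 + 73x + 27/4
order-2 term: -10x^3 - 114x^2 + 109x - 121
order-3 term: 10x^2 + 86x - 71
order-4 term: -5x - 19
order-5 term: 1
the series for exp(-(θ ∘ ∇ ∘ ∇ + ∇)) f terminates at order 5
exp(-(θ ∘ ∇ ∘ ∇ + ∇)) f = -x^5 + 6x^4 + 36x^3 - 226x^2 + (1057/4)x - 813/4


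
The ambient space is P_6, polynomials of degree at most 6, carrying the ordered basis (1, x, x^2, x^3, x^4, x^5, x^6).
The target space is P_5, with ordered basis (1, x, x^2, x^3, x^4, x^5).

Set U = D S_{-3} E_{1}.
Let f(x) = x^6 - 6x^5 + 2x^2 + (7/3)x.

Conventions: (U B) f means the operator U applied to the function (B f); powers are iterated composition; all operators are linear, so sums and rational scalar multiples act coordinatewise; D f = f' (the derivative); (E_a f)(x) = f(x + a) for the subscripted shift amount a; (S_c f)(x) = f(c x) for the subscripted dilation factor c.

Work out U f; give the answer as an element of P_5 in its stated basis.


E_{1} f = x^6 - 15x^4 - 40x^3 - 43x^2 - (53/3)x - 2/3
S_{-3} E_{1} f = 729x^6 - 1215x^4 + 1080x^3 - 387x^2 + 53x - 2/3
D S_{-3} E_{1} f = 4374x^5 - 4860x^3 + 3240x^2 - 774x + 53

the image equals g(x) = 4374x^5 - 4860x^3 + 3240x^2 - 774x + 53


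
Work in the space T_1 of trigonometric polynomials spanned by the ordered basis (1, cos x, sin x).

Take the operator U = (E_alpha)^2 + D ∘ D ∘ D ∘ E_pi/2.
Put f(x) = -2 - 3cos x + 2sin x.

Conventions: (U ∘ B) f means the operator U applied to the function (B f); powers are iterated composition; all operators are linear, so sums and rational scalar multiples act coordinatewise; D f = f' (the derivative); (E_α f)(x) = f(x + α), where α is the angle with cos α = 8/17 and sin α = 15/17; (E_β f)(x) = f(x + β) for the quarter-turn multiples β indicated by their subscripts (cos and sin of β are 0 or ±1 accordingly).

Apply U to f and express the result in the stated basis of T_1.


E_alpha f = -2 + (6/17)cos x + (61/17)sin x
E_alpha E_alpha f = -2 + (963/289)cos x + (398/289)sin x
E_pi/2 f = -2 + 2cos x + 3sin x
D E_pi/2 f = 3cos x - 2sin x
D (D ∘ E_pi/2) f = -2cos x - 3sin x
D D (D ∘ E_pi/2) f = -3cos x + 2sin x
((E_alpha)^2 + D ∘ D ∘ D ∘ E_pi/2) f = -2 + (96/289)cos x + (976/289)sin x

g(x) = -2 + (96/289)cos x + (976/289)sin x


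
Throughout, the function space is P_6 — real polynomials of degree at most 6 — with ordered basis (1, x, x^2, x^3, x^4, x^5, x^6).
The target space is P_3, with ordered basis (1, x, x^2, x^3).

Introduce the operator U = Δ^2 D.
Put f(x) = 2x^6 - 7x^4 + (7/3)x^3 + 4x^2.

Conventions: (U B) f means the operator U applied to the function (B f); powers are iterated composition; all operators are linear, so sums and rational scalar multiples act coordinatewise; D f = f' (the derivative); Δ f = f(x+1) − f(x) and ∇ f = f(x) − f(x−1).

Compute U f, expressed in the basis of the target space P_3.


D f = 12x^5 - 28x^3 + 7x^2 + 8x
Δ D f = 60x^4 + 120x^3 + 36x^2 - 10x - 1
Δ Δ D f = 240x^3 + 720x^2 + 672x + 206

the image equals g(x) = 240x^3 + 720x^2 + 672x + 206


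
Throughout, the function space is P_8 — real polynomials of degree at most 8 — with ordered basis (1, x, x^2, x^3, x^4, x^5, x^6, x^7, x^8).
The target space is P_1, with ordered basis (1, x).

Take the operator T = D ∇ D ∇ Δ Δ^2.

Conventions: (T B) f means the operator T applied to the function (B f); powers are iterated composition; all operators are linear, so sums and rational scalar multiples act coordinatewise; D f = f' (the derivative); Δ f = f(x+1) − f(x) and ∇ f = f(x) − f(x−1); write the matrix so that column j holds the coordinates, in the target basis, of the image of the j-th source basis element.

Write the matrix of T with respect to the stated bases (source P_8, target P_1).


the matrix is [[0, 0, 0, 0, 0, 0, 0, 5040, 20160]; [0, 0, 0, 0, 0, 0, 0, 0, 40320]] (rows listed top to bottom)

image of 1: 0
image of x: 0
image of x^2: 0
image of x^3: 0
image of x^4: 0
image of x^5: 0
image of x^6: 0
image of x^7: 5040
image of x^8: 40320x + 20160
each image's coordinates form column j of the matrix


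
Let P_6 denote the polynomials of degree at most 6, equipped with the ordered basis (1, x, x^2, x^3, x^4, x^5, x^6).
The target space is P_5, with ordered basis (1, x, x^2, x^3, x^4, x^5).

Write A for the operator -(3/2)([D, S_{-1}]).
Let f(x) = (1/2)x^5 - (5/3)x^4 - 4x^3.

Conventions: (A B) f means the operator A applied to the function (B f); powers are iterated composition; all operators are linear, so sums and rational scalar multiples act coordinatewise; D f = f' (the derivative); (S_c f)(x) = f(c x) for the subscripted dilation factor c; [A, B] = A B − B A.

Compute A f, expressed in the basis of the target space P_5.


the result is g(x) = (15/2)x^4 + 20x^3 - 36x^2

S_{-1} f = -(1/2)x^5 - (5/3)x^4 + 4x^3
D S_{-1} f = -(5/2)x^4 - (20/3)x^3 + 12x^2
D f = (5/2)x^4 - (20/3)x^3 - 12x^2
S_{-1} D f = (5/2)x^4 + (20/3)x^3 - 12x^2
[D, S_{-1}] f = -5x^4 - (40/3)x^3 + 24x^2
(-(3/2)([D, S_{-1}])) f = (15/2)x^4 + 20x^3 - 36x^2


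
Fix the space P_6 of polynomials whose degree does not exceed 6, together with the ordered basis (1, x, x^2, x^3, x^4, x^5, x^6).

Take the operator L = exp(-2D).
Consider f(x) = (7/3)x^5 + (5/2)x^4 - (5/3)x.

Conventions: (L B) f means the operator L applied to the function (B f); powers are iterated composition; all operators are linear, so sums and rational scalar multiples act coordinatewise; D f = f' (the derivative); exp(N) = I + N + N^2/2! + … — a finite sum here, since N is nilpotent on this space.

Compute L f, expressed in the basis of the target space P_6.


g(x) = (7/3)x^5 - (125/6)x^4 + (220/3)x^3 - (380/3)x^2 + 105x - 94/3

order-1 term: -(70/3)x^4 - 20x^3 + 10/3
order-2 term: (280/3)x^3 + 60x^2
order-3 term: -(560/3)x^2 - 80x
order-4 term: (560/3)x + 40
order-5 term: -224/3
the series for exp(-2D) f terminates at order 5
exp(-2D) f = (7/3)x^5 - (125/6)x^4 + (220/3)x^3 - (380/3)x^2 + 105x - 94/3


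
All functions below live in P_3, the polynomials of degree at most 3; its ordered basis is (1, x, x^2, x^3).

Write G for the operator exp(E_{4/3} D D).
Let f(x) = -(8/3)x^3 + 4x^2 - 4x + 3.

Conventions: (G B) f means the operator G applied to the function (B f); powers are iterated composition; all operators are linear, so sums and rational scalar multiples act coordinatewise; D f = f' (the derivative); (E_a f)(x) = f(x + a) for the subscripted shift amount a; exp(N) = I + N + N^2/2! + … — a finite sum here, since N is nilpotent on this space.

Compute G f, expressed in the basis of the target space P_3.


order-1 term: -16x - 40/3
the series for exp(E_{4/3} D D) f terminates at order 1
exp(E_{4/3} D D) f = -(8/3)x^3 + 4x^2 - 20x - 31/3

the result is g(x) = -(8/3)x^3 + 4x^2 - 20x - 31/3


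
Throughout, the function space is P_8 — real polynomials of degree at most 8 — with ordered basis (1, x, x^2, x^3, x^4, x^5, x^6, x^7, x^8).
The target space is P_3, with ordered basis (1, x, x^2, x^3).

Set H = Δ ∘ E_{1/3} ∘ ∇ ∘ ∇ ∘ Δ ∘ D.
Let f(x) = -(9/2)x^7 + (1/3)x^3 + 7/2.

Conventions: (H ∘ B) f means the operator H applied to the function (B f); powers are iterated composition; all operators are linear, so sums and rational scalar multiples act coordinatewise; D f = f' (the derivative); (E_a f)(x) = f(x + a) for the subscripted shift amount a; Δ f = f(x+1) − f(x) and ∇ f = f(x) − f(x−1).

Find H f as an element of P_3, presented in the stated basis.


g(x) = -11340x^2 - 7560x - 5040

D f = -(63/2)x^6 + x^2
Δ D f = -189x^5 - (945/2)x^4 - 630x^3 - (945/2)x^2 - 187x - 61/2
∇ Δ D f = -945x^4 - 945x^2 - 61
∇ (∇ ∘ Δ ∘ D) f = -3780x^3 + 5670x^2 - 5670x + 1890
E_{1/3} ∇ (∇ ∘ Δ ∘ D) f = -3780x^3 + 1890x^2 - 3150x + 490
Δ E_{1/3} ∇ (∇ ∘ Δ ∘ D) f = -11340x^2 - 7560x - 5040


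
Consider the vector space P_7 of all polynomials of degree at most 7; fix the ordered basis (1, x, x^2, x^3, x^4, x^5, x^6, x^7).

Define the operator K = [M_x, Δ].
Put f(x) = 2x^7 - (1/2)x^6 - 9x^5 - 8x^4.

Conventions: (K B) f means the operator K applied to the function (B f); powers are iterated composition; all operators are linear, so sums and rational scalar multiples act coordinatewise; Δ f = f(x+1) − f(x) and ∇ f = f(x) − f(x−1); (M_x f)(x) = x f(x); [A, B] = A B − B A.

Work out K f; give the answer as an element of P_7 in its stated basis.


g(x) = -2x^7 - (27/2)x^6 - 30x^5 - (19/2)x^4 + 62x^3 + (207/2)x^2 + 66x + 31/2

Δ f = 14x^6 + 39x^5 + (35/2)x^4 - 62x^3 - (207/2)x^2 - 66x - 31/2
M_x Δ f = 14x^7 + 39x^6 + (35/2)x^5 - 62x^4 - (207/2)x^3 - 66x^2 - (31/2)x
M_x f = 2x^8 - (1/2)x^7 - 9x^6 - 8x^5
Δ M_x f = 16x^7 + (105/2)x^6 + (95/2)x^5 - (105/2)x^4 - (331/2)x^3 - (339/2)x^2 - (163/2)x - 31/2
[M_x, Δ] f = -2x^7 - (27/2)x^6 - 30x^5 - (19/2)x^4 + 62x^3 + (207/2)x^2 + 66x + 31/2


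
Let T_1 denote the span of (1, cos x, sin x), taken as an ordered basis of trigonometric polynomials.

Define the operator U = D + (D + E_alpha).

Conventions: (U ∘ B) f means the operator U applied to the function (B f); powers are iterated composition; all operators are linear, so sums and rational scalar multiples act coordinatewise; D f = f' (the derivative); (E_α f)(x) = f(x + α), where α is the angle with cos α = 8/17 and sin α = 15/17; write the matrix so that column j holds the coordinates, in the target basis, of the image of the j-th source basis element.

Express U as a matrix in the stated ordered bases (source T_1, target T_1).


image of 1: 1
image of cos x: (8/17)cos x - (49/17)sin x
image of sin x: (49/17)cos x + (8/17)sin x
each image's coordinates form column j of the matrix

the matrix is [[1, 0, 0]; [0, 8/17, 49/17]; [0, -49/17, 8/17]] (rows listed top to bottom)


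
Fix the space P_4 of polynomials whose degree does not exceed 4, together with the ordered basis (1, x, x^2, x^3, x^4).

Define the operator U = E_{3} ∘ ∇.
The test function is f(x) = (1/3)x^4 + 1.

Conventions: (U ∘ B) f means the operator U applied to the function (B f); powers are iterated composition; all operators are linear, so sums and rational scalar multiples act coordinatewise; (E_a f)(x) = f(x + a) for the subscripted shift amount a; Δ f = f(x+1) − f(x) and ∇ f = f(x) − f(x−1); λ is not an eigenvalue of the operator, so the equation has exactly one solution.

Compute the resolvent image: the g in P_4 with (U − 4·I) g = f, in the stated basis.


write g with unknown coordinates in the stated basis and equate coefficients in (U − 4·I) g = f
solving from the highest basis element down gives g = -(1/12)x^4 - (1/12)x^3 - (11/16)x^2 - (215/96)x - 1313/384
check: U g = -(1/3)x^3 - (11/4)x^2 - (215/24)x - 1217/96
so U g − 4·g = (1/3)x^4 + 1 = f ✓

the image equals g(x) = -(1/12)x^4 - (1/12)x^3 - (11/16)x^2 - (215/96)x - 1313/384


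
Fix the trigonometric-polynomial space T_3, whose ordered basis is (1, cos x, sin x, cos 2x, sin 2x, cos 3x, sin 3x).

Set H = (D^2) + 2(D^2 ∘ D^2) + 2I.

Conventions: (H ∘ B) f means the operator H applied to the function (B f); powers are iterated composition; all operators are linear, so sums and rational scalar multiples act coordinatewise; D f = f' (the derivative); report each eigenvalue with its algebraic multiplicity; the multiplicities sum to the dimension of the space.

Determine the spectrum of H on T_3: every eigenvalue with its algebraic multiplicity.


λ = 2 (multiplicity 1), λ = 3 (multiplicity 2), λ = 30 (multiplicity 2), λ = 155 (multiplicity 2)

image of 1: 2
image of cos x: 3cos x
image of sin x: 3sin x
image of cos 2x: 30cos 2x
image of sin 2x: 30sin 2x
image of cos 3x: 155cos 3x
image of sin 3x: 155sin 3x
the matrix is diagonal; its diagonal is (2, 3, 3, 30, 30, 155, 155)
for a triangular matrix the eigenvalues are the diagonal entries, with algebraic multiplicity their repetition count


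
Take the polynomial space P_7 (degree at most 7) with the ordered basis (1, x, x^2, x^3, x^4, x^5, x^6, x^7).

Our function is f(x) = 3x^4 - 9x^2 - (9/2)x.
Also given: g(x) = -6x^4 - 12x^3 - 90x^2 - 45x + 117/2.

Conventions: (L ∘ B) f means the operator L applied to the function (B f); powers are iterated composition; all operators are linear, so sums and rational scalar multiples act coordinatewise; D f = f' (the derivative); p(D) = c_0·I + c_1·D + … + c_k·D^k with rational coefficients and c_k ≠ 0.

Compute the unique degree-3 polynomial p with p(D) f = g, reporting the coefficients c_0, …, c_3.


c_0 = -2, c_1 = -1, c_2 = -3, c_3 = -1

D^0 f = 3x^4 - 9x^2 - (9/2)x
D^1 f = 12x^3 - 18x - 9/2
D^2 f = 36x^2 - 18
D^3 f = 72x
matching coefficients of g against c_0 f + c_1 Df + … from the top degree down determines the c_i
solution: c_0 = -2, c_1 = -1, c_2 = -3, c_3 = -1


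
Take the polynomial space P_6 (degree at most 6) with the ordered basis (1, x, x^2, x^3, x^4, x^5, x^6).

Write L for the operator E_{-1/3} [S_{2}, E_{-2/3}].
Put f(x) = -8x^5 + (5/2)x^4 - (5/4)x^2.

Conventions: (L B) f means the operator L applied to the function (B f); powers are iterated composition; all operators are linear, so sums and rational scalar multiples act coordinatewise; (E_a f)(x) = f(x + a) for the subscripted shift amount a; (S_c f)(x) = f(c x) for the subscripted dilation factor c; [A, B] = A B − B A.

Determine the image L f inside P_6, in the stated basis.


E_{-2/3} f = -8x^5 + (175/6)x^4 - (380/9)x^3 + (3145/108)x^2 - (745/81)x + 241/243
S_{2} E_{-2/3} f = -256x^5 + (1400/3)x^4 - (3040/9)x^3 + (3145/27)x^2 - (1490/81)x + 241/243
S_{2} f = -256x^5 + 40x^4 - 5x^2
E_{-2/3} S_{2} f = -256x^5 + (2680/3)x^4 - (11200/9)x^3 + (23225/27)x^2 - (23780/81)x + 9572/243
[S_{2}, E_{-2/3}] f = -(1280/3)x^4 + (2720/3)x^3 - (20080/27)x^2 + (7430/27)x - 9331/243
E_{-1/3} [S_{2}, E_{-2/3}] f = -(1280/3)x^4 + (13280/9)x^3 - (52240/27)x^2 + (92050/81)x - 61141/243

the result is g(x) = -(1280/3)x^4 + (13280/9)x^3 - (52240/27)x^2 + (92050/81)x - 61141/243


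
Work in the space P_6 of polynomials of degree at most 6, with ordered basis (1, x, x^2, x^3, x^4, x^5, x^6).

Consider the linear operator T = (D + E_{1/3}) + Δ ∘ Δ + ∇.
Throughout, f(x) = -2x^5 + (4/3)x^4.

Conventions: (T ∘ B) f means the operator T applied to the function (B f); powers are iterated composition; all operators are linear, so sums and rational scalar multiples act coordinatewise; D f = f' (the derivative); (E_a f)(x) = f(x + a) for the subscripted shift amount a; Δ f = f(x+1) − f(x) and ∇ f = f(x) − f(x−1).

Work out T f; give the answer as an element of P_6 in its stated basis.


the image equals g(x) = -2x^5 - 22x^4 - (88/9)x^3 - (3560/27)x^2 - (2500/27)x - 10852/243

D f = -10x^4 + (16/3)x^3
E_{1/3} f = -2x^5 - 2x^4 - (4/9)x^3 + (4/27)x^2 + (2/27)x + 2/243
(D + E_{1/3}) f = -2x^5 - 12x^4 + (44/9)x^3 + (4/27)x^2 + (2/27)x + 2/243
Δ f = -10x^4 - (44/3)x^3 - 12x^2 - (14/3)x - 2/3
Δ Δ f = -40x^3 - 104x^2 - 108x - 124/3
∇ f = -10x^4 + (76/3)x^3 - 28x^2 + (46/3)x - 10/3
((D + E_{1/3}) + Δ ∘ Δ + ∇) f = -2x^5 - 22x^4 - (88/9)x^3 - (3560/27)x^2 - (2500/27)x - 10852/243


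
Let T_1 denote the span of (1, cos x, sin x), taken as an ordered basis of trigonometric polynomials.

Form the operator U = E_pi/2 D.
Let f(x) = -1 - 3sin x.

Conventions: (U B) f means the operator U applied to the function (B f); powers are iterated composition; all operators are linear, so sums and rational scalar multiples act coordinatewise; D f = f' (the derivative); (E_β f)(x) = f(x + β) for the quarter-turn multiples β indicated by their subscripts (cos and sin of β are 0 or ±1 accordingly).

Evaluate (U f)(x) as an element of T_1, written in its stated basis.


D f = -3cos x
E_pi/2 D f = 3sin x

the result is g(x) = 3sin x


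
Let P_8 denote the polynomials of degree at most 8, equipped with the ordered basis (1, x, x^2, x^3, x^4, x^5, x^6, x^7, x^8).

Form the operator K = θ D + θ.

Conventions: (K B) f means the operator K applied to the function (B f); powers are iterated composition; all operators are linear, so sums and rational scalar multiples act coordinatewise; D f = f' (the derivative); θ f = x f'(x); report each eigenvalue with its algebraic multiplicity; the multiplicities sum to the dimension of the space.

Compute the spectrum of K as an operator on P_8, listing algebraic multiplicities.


λ = 0 (multiplicity 1), λ = 1 (multiplicity 1), λ = 2 (multiplicity 1), λ = 3 (multiplicity 1), λ = 4 (multiplicity 1), λ = 5 (multiplicity 1), λ = 6 (multiplicity 1), λ = 7 (multiplicity 1), λ = 8 (multiplicity 1)

image of 1: 0
image of x: x
image of x^2: 2x^2 + 2x
image of x^3: 3x^3 + 6x^2
image of x^4: 4x^4 + 12x^3
image of x^5: 5x^5 + 20x^4
image of x^6: 6x^6 + 30x^5
image of x^7: 7x^7 + 42x^6
image of x^8: 8x^8 + 56x^7
the matrix is upper triangular; its diagonal is (0, 1, 2, 3, 4, 5, 6, 7, 8)
for a triangular matrix the eigenvalues are the diagonal entries, with algebraic multiplicity their repetition count


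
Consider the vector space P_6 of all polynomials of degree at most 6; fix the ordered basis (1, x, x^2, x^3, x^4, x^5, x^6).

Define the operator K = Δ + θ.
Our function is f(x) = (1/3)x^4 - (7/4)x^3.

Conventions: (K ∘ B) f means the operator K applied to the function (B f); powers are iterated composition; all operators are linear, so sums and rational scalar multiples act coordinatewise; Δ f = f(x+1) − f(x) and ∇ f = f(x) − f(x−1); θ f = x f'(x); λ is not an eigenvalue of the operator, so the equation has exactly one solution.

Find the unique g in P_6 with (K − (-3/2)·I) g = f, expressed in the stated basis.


the result is g(x) = (2/33)x^4 - (263/594)x^3 + (191/693)x^2 + (247/1155)x - 2231/31185

write g with unknown coordinates in the stated basis and equate coefficients in (K − (-3/2)·I) g = f
solving from the highest basis element down gives g = (2/33)x^4 - (263/594)x^3 + (191/693)x^2 + (247/1155)x - 2231/31185
check: K g = (8/33)x^4 - (215/198)x^3 - (191/462)x^2 - (247/770)x + 2231/20790
so K g − (-3/2)·g = (1/3)x^4 - (7/4)x^3 = f ✓
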